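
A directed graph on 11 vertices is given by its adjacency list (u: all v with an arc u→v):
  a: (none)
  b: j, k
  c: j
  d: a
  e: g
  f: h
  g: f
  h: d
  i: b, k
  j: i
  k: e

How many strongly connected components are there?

{b, i, j} are all mutually reachable — one SCC of size 3.
{h} is an SCC by itself.
{d} is an SCC by itself.
{g} is an SCC by itself.
{k} is an SCC by itself.
(and 4 more singleton SCCs)
That gives 9 strongly connected components.

9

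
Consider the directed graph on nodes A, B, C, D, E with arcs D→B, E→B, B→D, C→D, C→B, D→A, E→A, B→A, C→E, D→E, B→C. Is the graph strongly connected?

No

There is no directed path from A to D, so the graph is not strongly connected.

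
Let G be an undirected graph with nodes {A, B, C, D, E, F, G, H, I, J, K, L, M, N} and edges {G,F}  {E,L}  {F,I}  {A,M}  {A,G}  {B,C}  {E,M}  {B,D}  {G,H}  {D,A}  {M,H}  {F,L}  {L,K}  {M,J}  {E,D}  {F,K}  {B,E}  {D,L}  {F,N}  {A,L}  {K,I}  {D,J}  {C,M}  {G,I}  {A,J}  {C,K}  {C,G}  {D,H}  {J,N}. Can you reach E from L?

From L we can reach A, B, C, D, E, F, G, H, I, J, K, L, M, N, which includes E.

Yes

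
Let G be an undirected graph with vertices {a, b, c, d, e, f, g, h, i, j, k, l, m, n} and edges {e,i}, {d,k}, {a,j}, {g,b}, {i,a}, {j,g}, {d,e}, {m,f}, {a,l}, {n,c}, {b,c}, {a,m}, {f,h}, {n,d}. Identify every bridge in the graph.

a-l, a-m, d-k, f-h, f-m

The edges on the cycle n-d-e-i-a-j-g-b-c-n are not bridges since each lies on that cycle.
But removing f–h disconnects f from h; removing a–l disconnects a from l; removing m–f disconnects m from f; removing m–a disconnects m from a — these are bridges.
In total 5 edges are bridges.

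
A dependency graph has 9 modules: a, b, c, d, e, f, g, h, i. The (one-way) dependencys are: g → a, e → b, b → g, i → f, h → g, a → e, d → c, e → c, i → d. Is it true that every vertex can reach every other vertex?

No

There is no directed path from d to i, so the graph is not strongly connected.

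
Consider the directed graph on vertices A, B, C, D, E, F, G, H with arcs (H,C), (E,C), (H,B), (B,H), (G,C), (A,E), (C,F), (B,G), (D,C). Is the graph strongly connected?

No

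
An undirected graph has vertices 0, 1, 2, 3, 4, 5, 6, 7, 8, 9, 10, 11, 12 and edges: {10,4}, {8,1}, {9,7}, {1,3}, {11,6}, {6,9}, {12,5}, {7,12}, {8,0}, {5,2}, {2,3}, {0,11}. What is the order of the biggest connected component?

11

Starting from 4 we can reach 4, 10. That is one component of size 2.
Starting from 0 we can reach 0, 1, 2, 3, 5, 6, 7, 8, 9, 11, 12. That is one component of size 11.
The largest has 11 vertices.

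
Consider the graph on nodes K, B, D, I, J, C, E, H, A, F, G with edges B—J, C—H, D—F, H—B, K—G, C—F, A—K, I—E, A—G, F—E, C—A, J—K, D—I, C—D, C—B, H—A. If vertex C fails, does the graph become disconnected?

Yes

Deleting C raises the number of components from 1 to 2, so C is a cut vertex.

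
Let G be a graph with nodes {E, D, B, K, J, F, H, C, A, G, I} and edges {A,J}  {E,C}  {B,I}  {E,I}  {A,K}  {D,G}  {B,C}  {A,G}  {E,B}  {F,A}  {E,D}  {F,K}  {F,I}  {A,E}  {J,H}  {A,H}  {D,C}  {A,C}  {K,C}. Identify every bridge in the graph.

The edges on the cycle F-A-E-B-I-F are not bridges since each lies on that cycle.
Every edge lies on some cycle, so there are no bridges.

none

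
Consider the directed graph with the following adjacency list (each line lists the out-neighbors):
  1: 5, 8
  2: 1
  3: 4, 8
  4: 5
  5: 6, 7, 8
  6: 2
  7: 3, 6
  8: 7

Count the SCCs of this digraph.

1

{1, 2, 3, 4, 5, 6, 7, 8} are all mutually reachable — one SCC of size 8.
That gives 1 strongly connected component.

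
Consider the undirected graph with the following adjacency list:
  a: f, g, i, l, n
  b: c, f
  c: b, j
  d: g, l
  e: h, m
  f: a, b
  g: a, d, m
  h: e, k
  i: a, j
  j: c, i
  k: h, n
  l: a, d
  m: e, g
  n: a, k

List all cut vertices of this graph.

Removing a increases the component count from 1 to 2, so a is a cut vertex.
By contrast removing j leaves 1 component; it is not a cut vertex. No other vertex is a cut vertex either.

a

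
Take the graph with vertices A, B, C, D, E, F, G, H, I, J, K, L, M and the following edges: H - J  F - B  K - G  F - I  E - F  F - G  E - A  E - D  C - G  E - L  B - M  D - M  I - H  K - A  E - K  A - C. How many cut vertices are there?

4

Removing E increases the component count from 1 to 2, so E is a cut vertex.
Removing F increases the component count from 1 to 2, so F is a cut vertex.
Removing H increases the component count from 1 to 2, so H is a cut vertex.
Likewise I is a cut vertex.
By contrast removing B leaves 1 component; it is not a cut vertex. No other vertex is a cut vertex either.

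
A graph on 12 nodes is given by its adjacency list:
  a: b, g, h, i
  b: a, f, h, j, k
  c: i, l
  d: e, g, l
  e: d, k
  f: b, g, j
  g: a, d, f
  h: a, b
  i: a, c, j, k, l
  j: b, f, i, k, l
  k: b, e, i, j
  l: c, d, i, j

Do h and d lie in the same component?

From h we can reach a, b, c, d, e, f, g, h, i, j, k, l, which includes d.

Yes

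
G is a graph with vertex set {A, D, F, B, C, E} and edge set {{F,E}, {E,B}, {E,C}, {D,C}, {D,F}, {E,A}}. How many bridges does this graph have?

The edges on the cycle D-F-E-C-D are not bridges since each lies on that cycle.
But removing E–B disconnects E from B; removing E–A disconnects E from A — these are bridges.
That makes 2 bridges.

2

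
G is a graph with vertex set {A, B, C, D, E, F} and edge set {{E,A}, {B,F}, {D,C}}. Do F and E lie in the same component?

The component containing F is {B, F}, and E is not in it.

No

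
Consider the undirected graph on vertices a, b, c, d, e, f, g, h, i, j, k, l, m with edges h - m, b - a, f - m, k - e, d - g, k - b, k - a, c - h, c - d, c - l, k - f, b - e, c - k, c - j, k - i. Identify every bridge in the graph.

c-d, c-j, c-l, d-g, i-k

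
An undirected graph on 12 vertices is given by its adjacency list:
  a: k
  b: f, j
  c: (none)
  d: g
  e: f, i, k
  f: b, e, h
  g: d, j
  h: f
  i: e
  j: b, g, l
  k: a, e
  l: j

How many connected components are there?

c is isolated — a component by itself.
Starting from a we can reach a, b, d, e, f, g, h, i, j, k, l. That is one component of size 11.
Total: 2 components.

2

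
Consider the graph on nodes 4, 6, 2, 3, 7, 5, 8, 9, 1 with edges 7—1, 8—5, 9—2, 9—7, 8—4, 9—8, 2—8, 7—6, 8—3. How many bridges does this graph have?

The edges on the cycle 9-2-8-9 are not bridges since each lies on that cycle.
But removing 7—1 disconnects 7 from 1; removing 4—8 disconnects 4 from 8; removing 7—6 disconnects 7 from 6; removing 3—8 disconnects 3 from 8 — these are bridges.
In total 6 edges are bridges.

6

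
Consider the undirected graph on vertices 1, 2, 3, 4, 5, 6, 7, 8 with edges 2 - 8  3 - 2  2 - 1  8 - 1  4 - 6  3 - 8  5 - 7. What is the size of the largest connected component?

Starting from 4 we can reach 4, 6. That is one component of size 2.
Starting from 5 we can reach 5, 7. That is one component of size 2.
Starting from 1 we can reach 1, 2, 3, 8. That is one component of size 4.
The largest has 4 vertices.

4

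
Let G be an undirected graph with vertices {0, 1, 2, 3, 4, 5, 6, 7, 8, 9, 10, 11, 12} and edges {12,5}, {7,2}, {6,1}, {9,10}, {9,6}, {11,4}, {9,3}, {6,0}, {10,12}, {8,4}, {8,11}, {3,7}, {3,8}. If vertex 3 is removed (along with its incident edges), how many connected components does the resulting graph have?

With 3 gone, the remaining components are: {2, 7}; {4, 8, 11}; {0, 1, 5, 6, 9, 10, 12}.
That is 3 components.

3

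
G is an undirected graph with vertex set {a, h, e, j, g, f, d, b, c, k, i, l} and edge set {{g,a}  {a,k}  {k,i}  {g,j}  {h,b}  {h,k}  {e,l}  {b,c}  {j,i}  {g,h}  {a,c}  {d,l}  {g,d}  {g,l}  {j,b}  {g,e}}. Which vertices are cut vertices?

Removing g increases the component count from 2 to 3, so g is a cut vertex.
By contrast removing e leaves 2 components; it is not a cut vertex. No other vertex is a cut vertex either.

g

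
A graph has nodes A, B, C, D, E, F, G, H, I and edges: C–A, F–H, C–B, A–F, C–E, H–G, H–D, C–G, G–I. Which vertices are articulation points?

C, G, H

Removing C increases the component count from 1 to 3, so C is a cut vertex.
Removing G increases the component count from 1 to 2, so G is a cut vertex.
Removing H increases the component count from 1 to 2, so H is a cut vertex.
By contrast removing A leaves 1 component; it is not a cut vertex. No other vertex is a cut vertex either.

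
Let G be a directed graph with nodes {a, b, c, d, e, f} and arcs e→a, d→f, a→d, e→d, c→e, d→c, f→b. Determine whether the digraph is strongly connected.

No

There is no directed path from f to d, so the graph is not strongly connected.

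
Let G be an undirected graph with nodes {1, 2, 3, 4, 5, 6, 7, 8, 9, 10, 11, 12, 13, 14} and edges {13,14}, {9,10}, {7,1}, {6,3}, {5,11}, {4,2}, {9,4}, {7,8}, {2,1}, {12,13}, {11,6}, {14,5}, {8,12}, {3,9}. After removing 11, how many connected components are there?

1

With 11 gone, the remaining components are: {1, 2, 3, 4, 5, 6, 7, 8, 9, 10, 12, 13, 14}.
That is 1 component.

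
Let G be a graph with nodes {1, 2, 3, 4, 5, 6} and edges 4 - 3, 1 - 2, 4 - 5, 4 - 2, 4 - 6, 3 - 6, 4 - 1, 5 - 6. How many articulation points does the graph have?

Removing 4 increases the component count from 1 to 2, so 4 is a cut vertex.
By contrast removing 1 leaves 1 component; it is not a cut vertex. No other vertex is a cut vertex either.

1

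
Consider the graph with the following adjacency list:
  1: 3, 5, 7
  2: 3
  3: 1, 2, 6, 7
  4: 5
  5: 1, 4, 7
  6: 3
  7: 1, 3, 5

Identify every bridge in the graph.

2-3, 3-6, 4-5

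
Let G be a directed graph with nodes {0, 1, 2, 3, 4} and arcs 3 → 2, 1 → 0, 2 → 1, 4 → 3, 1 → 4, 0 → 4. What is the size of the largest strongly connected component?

5

{0, 1, 2, 3, 4} are all mutually reachable — one SCC of size 5.
The largest has 5 vertices.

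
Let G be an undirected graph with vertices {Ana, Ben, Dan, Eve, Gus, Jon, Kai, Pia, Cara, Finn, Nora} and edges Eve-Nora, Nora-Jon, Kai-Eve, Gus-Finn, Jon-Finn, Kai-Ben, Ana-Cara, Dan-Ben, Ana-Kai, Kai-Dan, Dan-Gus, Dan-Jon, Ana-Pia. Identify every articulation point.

Ana, Kai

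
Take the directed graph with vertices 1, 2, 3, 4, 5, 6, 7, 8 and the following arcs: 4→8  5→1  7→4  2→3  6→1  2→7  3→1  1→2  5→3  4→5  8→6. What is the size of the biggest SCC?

8

{1, 2, 3, 4, 5, 6, 7, 8} are all mutually reachable — one SCC of size 8.
The largest has 8 vertices.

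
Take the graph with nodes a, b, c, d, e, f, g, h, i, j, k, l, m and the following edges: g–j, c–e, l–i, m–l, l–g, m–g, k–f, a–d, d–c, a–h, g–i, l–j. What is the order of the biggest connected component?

b is isolated — a component by itself.
Starting from f we can reach f, k. That is one component of size 2.
Starting from a we can reach a, c, d, e, h. That is one component of size 5.
Starting from g we can reach g, i, j, l, m. That is one component of size 5.
The largest has 5 vertices.

5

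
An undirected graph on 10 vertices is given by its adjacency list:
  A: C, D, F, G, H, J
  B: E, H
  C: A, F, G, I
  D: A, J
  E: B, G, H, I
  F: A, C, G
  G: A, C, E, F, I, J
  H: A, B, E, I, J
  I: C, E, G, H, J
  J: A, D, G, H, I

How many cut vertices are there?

0

Removing E, for instance, still leaves 1 component. No single vertex removal increases the component count — the graph has no articulation points.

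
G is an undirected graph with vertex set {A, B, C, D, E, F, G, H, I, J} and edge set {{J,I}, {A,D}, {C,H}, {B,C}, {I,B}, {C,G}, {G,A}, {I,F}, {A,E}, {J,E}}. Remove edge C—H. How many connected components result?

Before removal there is 1 component.
C—H is a bridge — removing it separates C's side from H's side.
After removal: 2 components.

2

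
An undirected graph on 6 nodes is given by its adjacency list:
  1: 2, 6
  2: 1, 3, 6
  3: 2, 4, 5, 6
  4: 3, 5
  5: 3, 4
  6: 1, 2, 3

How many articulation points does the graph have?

1

Removing 3 increases the component count from 1 to 2, so 3 is a cut vertex.
By contrast removing 4 leaves 1 component; it is not a cut vertex. No other vertex is a cut vertex either.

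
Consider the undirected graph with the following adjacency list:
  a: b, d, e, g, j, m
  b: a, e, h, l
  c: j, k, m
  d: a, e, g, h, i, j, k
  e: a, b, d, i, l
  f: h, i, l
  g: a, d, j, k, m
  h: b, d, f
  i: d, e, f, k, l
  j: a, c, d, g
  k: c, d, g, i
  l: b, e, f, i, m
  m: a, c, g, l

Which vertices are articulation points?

Removing b, for instance, still leaves 1 component. No single vertex removal increases the component count — the graph has no articulation points.

none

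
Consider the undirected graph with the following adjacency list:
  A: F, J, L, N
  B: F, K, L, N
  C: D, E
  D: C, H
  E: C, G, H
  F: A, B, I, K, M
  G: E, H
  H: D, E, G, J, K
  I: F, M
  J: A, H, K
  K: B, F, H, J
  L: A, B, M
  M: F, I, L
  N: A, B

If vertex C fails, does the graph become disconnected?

Deleting C leaves 1 component (was 1) (its neighbors D, E remain connected to each other), so C is not a cut vertex.

No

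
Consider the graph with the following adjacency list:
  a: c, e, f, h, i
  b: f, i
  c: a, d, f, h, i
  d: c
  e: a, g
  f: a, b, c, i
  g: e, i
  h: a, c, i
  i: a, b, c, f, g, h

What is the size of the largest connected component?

Starting from a we can reach a, b, c, d, e, f, g, h, i. That is one component of size 9.
The largest has 9 vertices.

9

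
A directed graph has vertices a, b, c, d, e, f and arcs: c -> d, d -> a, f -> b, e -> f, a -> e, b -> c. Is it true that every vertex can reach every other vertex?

From f we can reach every vertex (a, b, c, d, e, f), and every vertex can reach f (a, b, c, d, e, f). So the whole graph is one strongly connected component.

Yes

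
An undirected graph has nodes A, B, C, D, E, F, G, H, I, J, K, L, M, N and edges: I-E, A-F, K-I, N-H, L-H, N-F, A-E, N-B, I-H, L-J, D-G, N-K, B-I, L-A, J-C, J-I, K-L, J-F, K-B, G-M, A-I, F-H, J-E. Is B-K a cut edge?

No

After removing B-K, the path B-N-K still connects them, so the edge is not a bridge.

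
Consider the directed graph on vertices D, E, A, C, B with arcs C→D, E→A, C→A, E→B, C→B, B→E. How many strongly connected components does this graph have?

4

{B, E} are all mutually reachable — one SCC of size 2.
{D} is an SCC by itself.
{A} is an SCC by itself.
{C} is an SCC by itself.
That gives 4 strongly connected components.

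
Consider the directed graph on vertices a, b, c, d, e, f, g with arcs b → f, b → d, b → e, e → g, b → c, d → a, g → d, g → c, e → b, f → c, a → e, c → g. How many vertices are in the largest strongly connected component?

7

{a, b, c, d, e, f, g} are all mutually reachable — one SCC of size 7.
The largest has 7 vertices.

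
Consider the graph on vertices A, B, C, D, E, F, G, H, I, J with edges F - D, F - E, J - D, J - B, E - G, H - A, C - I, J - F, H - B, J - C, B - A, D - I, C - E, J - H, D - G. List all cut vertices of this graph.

J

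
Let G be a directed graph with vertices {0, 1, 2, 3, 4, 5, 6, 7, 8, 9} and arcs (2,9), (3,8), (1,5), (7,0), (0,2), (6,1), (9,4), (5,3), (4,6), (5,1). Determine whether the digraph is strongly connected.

There is no directed path from 9 to 7, so the graph is not strongly connected.

No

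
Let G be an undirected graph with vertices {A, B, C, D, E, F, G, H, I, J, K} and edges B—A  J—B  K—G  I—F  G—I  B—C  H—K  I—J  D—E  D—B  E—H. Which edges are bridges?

A-B, B-C, F-I

The edges on the cycle D-E-H-K-G-I-J-B-D are not bridges since each lies on that cycle.
But removing F—I disconnects F from I; removing C—B disconnects C from B; removing A—B disconnects A from B — these are bridges.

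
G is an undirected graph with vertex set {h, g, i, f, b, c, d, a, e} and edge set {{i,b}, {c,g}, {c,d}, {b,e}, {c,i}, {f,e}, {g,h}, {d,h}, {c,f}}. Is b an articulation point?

Deleting b leaves 2 components (was 2), so b is not a cut vertex.

No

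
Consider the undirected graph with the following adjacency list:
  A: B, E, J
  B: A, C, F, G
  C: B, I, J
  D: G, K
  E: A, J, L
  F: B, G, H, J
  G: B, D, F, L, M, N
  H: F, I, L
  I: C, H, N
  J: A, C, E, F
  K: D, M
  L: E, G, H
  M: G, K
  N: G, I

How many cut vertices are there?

1

Removing G increases the component count from 1 to 2, so G is a cut vertex.
By contrast removing K leaves 1 component; it is not a cut vertex. No other vertex is a cut vertex either.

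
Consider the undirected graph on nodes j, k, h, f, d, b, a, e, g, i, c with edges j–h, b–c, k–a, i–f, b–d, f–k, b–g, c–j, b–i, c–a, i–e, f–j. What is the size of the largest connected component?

Starting from a we can reach a, b, c, d, e, f, g, h, i, j, k. That is one component of size 11.
The largest has 11 vertices.

11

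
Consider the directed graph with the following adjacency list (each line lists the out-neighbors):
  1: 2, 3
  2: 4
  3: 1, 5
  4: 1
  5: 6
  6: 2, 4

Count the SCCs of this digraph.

{1, 2, 3, 4, 5, 6} are all mutually reachable — one SCC of size 6.
That gives 1 strongly connected component.

1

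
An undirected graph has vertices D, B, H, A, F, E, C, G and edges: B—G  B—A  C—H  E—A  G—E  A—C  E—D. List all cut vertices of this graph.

A, C, E

Removing A increases the component count from 2 to 3, so A is a cut vertex.
Removing C increases the component count from 2 to 3, so C is a cut vertex.
Removing E increases the component count from 2 to 3, so E is a cut vertex.
By contrast removing D leaves 2 components; it is not a cut vertex. No other vertex is a cut vertex either.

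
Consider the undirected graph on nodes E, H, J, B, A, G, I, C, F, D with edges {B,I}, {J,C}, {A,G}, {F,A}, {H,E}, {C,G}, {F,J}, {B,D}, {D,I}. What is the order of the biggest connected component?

Starting from E we can reach E, H. That is one component of size 2.
Starting from B we can reach B, D, I. That is one component of size 3.
Starting from A we can reach A, C, F, G, J. That is one component of size 5.
The largest has 5 vertices.

5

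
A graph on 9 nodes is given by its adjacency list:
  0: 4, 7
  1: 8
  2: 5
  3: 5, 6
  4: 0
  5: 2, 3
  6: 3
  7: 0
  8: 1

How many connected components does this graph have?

Starting from 1 we can reach 1, 8. That is one component of size 2.
Starting from 0 we can reach 0, 4, 7. That is one component of size 3.
Starting from 2 we can reach 2, 3, 5, 6. That is one component of size 4.
Total: 3 components.

3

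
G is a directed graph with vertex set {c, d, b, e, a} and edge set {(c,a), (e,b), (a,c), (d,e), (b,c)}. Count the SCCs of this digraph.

4

{a, c} are all mutually reachable — one SCC of size 2.
{d} is an SCC by itself.
{e} is an SCC by itself.
{b} is an SCC by itself.
That gives 4 strongly connected components.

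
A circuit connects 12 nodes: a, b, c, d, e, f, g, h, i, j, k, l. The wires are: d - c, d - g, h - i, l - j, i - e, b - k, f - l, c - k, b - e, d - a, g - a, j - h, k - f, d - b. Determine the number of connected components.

1

Starting from a we can reach a, b, c, d, e, f, g, h, i, j, k, l. That is one component of size 12.
Total: 1 component.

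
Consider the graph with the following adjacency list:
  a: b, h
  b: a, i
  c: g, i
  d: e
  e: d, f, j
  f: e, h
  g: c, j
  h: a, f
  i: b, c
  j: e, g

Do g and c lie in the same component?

Yes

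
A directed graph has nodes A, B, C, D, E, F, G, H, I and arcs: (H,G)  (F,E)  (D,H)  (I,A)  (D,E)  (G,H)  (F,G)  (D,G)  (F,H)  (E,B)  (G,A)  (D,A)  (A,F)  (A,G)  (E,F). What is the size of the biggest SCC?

5

{A, E, F, G, H} are all mutually reachable — one SCC of size 5.
{B} is an SCC by itself.
{C} is an SCC by itself.
{I} is an SCC by itself.
{D} is an SCC by itself.
The largest has 5 vertices.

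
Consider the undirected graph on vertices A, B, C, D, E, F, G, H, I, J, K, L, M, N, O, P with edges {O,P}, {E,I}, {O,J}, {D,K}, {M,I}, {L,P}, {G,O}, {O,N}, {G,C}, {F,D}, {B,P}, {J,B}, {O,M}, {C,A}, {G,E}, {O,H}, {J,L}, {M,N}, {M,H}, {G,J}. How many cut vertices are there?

3

Removing C increases the component count from 2 to 3, so C is a cut vertex.
Removing D increases the component count from 2 to 3, so D is a cut vertex.
Removing G increases the component count from 2 to 3, so G is a cut vertex.
By contrast removing N leaves 2 components; it is not a cut vertex. No other vertex is a cut vertex either.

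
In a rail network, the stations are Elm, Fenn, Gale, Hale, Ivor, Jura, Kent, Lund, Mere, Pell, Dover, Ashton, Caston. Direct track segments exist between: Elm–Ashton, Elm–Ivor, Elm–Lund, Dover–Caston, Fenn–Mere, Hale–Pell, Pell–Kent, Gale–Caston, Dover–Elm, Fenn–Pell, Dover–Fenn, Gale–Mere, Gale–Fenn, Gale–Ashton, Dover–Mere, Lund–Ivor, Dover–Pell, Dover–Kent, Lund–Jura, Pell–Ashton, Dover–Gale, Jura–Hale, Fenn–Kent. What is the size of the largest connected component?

Starting from Elm we can reach Elm, Fenn, Gale, Hale, Ivor, Jura, Kent, Lund, Mere, Pell, Dover, Ashton, Caston. That is one component of size 13.
The largest has 13 vertices.

13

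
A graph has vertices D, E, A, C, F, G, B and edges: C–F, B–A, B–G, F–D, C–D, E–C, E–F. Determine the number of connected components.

2

Starting from A we can reach A, B, G. That is one component of size 3.
Starting from C we can reach C, D, E, F. That is one component of size 4.
Total: 2 components.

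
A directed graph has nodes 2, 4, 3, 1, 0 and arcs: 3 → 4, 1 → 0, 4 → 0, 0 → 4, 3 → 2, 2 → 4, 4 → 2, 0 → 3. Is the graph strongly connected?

No

There is no directed path from 4 to 1, so the graph is not strongly connected.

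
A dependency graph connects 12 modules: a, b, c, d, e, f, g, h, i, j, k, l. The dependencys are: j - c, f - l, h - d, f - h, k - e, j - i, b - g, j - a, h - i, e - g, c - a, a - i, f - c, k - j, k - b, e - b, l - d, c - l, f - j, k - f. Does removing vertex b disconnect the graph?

No

Deleting b leaves 1 component (was 1) (its neighbors e, g, k remain connected to each other), so b is not a cut vertex.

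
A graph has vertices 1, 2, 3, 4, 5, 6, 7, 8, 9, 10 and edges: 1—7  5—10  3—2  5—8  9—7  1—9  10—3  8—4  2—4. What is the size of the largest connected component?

6 is isolated — a component by itself.
Starting from 1 we can reach 1, 7, 9. That is one component of size 3.
Starting from 2 we can reach 2, 3, 4, 5, 8, 10. That is one component of size 6.
The largest has 6 vertices.

6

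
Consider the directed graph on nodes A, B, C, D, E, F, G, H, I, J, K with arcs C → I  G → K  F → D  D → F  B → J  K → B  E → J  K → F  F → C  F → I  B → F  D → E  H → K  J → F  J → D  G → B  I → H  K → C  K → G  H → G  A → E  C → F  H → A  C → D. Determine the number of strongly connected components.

1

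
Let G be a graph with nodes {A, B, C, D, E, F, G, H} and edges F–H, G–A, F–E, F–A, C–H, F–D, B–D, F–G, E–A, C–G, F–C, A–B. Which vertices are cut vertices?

none

Removing G, for instance, still leaves 1 component. No single vertex removal increases the component count — the graph has no articulation points.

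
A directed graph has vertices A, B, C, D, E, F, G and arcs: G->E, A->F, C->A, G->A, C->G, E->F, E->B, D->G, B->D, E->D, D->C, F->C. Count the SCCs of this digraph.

1

{A, B, C, D, E, F, G} are all mutually reachable — one SCC of size 7.
That gives 1 strongly connected component.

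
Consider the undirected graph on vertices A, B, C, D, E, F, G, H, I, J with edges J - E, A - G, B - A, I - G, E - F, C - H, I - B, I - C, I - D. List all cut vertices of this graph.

C, E, I

Removing C increases the component count from 2 to 3, so C is a cut vertex.
Removing E increases the component count from 2 to 3, so E is a cut vertex.
Removing I increases the component count from 2 to 4, so I is a cut vertex.
By contrast removing D leaves 2 components; it is not a cut vertex. No other vertex is a cut vertex either.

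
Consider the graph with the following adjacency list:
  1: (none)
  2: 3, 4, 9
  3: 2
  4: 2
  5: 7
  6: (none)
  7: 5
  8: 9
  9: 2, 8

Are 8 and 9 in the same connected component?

Yes

From 8 we can reach 2, 3, 4, 8, 9, which includes 9.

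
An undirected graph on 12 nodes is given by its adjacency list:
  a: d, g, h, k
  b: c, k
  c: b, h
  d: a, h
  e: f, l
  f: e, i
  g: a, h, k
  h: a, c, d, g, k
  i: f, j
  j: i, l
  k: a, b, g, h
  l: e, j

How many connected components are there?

Starting from e we can reach e, f, i, j, l. That is one component of size 5.
Starting from a we can reach a, b, c, d, g, h, k. That is one component of size 7.
Total: 2 components.

2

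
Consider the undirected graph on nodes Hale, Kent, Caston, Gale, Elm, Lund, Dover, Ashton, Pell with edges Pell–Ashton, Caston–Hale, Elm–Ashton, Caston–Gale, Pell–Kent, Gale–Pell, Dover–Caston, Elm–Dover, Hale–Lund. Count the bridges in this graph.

3

The edges on the cycle Elm-Dover-Caston-Gale-Pell-Ashton-Elm are not bridges since each lies on that cycle.
But removing Caston–Hale disconnects Caston from Hale; removing Pell–Kent disconnects Pell from Kent; removing Lund–Hale disconnects Lund from Hale — these are bridges.
That makes 3 bridges.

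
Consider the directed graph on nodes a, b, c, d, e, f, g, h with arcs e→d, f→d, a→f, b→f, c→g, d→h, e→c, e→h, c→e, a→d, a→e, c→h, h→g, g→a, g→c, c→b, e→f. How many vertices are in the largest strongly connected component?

{a, b, c, d, e, f, g, h} are all mutually reachable — one SCC of size 8.
The largest has 8 vertices.

8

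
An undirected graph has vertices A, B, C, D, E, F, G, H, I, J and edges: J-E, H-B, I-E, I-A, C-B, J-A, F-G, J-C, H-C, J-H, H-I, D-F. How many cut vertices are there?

1

Removing F increases the component count from 2 to 3, so F is a cut vertex.
By contrast removing A leaves 2 components; it is not a cut vertex. No other vertex is a cut vertex either.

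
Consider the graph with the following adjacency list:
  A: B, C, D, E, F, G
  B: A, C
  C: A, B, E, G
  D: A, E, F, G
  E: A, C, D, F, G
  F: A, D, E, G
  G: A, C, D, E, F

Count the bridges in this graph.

The edges on the cycle A-B-C-A are not bridges since each lies on that cycle.
Every edge lies on some cycle, so there are no bridges.

0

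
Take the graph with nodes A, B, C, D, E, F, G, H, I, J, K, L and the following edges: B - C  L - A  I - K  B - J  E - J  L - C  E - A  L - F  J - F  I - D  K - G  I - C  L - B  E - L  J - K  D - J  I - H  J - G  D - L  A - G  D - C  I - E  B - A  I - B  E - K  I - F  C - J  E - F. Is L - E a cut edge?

No

After removing L - E, the path L-A-E still connects them, so the edge is not a bridge.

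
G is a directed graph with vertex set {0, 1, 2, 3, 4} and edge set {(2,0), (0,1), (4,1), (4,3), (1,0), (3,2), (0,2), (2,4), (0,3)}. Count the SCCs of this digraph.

1

{0, 1, 2, 3, 4} are all mutually reachable — one SCC of size 5.
That gives 1 strongly connected component.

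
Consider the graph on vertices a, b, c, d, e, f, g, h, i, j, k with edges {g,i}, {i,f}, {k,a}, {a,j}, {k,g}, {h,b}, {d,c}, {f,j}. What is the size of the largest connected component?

e is isolated — a component by itself.
Starting from c we can reach c, d. That is one component of size 2.
Starting from b we can reach b, h. That is one component of size 2.
Starting from a we can reach a, f, g, i, j, k. That is one component of size 6.
The largest has 6 vertices.

6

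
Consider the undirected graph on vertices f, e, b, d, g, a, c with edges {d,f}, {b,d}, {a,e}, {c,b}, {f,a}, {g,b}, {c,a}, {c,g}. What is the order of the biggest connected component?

Starting from a we can reach a, b, c, d, e, f, g. That is one component of size 7.
The largest has 7 vertices.

7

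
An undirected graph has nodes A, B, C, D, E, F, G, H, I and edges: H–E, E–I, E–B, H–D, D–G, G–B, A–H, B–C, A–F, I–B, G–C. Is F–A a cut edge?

Removing F–A leaves no path between F and A: the component count goes from 1 to 2. So it is a bridge.

Yes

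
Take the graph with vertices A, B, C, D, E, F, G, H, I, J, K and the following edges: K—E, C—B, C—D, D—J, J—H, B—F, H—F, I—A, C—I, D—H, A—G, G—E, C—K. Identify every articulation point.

C

Removing C increases the component count from 1 to 2, so C is a cut vertex.
By contrast removing E leaves 1 component; it is not a cut vertex. No other vertex is a cut vertex either.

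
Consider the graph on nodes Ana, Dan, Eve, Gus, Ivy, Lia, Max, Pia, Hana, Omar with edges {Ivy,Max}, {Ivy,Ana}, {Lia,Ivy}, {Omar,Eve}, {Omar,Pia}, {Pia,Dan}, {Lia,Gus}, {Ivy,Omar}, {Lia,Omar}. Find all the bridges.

Ana-Ivy, Dan-Pia, Eve-Omar, Gus-Lia, Ivy-Max, Omar-Pia

The edges on the cycle Lia-Ivy-Omar-Lia are not bridges since each lies on that cycle.
But removing Ivy - Max disconnects Ivy from Max; removing Omar - Eve disconnects Omar from Eve; removing Omar - Pia disconnects Omar from Pia; removing Ivy - Ana disconnects Ivy from Ana — these are bridges.
In total 6 edges are bridges.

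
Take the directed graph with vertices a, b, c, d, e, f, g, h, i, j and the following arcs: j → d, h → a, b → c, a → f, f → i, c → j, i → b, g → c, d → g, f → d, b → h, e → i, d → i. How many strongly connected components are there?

2

{a, b, c, d, f, g, h, i, j} are all mutually reachable — one SCC of size 9.
{e} is an SCC by itself.
That gives 2 strongly connected components.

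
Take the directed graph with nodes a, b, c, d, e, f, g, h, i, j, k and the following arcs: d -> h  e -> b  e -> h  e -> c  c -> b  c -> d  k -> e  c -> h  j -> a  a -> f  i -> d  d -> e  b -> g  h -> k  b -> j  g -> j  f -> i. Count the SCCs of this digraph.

{a, b, c, d, e, f, g, h, i, j, k} are all mutually reachable — one SCC of size 11.
That gives 1 strongly connected component.

1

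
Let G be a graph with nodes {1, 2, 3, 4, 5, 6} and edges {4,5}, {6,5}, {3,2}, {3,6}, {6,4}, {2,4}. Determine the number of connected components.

2

1 is isolated — a component by itself.
Starting from 2 we can reach 2, 3, 4, 5, 6. That is one component of size 5.
Total: 2 components.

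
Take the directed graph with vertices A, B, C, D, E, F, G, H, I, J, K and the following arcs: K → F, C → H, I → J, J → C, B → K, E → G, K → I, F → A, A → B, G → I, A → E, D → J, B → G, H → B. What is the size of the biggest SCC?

{A, B, C, E, F, G, H, I, J, K} are all mutually reachable — one SCC of size 10.
{D} is an SCC by itself.
The largest has 10 vertices.

10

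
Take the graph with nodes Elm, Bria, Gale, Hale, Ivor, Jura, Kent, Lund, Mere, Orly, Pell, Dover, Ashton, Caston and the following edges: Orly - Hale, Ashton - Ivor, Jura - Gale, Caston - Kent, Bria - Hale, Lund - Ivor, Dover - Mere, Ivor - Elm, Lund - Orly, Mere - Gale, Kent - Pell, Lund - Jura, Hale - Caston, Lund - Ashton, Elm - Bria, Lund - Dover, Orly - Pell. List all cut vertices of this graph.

Removing Lund increases the component count from 1 to 2, so Lund is a cut vertex.
By contrast removing Mere leaves 1 component; it is not a cut vertex. No other vertex is a cut vertex either.

Lund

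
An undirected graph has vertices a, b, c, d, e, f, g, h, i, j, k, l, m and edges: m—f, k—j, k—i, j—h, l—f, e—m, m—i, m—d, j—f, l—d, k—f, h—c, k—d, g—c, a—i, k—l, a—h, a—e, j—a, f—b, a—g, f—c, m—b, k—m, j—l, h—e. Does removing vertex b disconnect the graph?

Deleting b leaves 1 component (was 1) (its neighbors f, m remain connected to each other), so b is not a cut vertex.

No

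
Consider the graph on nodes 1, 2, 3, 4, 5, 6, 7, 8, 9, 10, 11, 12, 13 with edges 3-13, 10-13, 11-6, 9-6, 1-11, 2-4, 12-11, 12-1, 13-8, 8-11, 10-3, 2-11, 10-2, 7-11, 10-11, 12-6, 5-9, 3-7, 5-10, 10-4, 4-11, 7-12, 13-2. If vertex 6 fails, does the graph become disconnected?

No

Deleting 6 leaves 1 component (was 1) (its neighbors 9, 11, 12 remain connected to each other), so 6 is not a cut vertex.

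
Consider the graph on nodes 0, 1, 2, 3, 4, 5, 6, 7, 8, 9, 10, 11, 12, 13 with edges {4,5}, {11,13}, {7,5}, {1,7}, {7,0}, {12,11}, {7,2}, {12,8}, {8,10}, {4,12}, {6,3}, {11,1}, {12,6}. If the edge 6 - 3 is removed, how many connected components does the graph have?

3

Before removal there are 2 components.
6 - 3 is a bridge — removing it separates 6's side from 3's side.
After removal: 3 components.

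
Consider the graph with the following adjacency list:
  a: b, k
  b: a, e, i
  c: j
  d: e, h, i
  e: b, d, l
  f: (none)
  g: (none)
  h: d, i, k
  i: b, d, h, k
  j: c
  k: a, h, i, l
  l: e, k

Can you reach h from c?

The component containing c is {c, j}, and h is not in it.

No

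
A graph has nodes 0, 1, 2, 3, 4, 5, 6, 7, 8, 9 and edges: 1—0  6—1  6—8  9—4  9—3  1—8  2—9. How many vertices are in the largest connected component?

4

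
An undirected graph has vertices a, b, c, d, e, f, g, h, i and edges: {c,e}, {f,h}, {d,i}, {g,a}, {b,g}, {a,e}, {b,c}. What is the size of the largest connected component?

Starting from d we can reach d, i. That is one component of size 2.
Starting from f we can reach f, h. That is one component of size 2.
Starting from a we can reach a, b, c, e, g. That is one component of size 5.
The largest has 5 vertices.

5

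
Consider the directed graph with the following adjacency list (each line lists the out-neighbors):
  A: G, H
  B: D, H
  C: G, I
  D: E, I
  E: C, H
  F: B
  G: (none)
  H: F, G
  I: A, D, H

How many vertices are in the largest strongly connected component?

8

{A, B, C, D, E, F, H, I} are all mutually reachable — one SCC of size 8.
{G} is an SCC by itself.
The largest has 8 vertices.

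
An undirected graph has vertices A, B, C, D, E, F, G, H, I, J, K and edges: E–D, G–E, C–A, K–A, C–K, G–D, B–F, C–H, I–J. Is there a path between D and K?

No

The component containing D is {D, E, G}, and K is not in it.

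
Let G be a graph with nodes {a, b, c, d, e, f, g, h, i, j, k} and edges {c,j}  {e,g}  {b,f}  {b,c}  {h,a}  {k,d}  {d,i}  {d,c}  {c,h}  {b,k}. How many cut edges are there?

The edges on the cycle b-k-d-c-b are not bridges since each lies on that cycle.
But removing c—h disconnects c from h; removing e—g disconnects e from g; removing d—i disconnects d from i; removing h—a disconnects h from a — these are bridges.
In total 6 edges are bridges.

6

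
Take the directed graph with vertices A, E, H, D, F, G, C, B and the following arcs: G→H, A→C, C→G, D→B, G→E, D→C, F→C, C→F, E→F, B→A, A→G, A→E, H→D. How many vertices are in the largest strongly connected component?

{A, B, C, D, E, F, G, H} are all mutually reachable — one SCC of size 8.
The largest has 8 vertices.

8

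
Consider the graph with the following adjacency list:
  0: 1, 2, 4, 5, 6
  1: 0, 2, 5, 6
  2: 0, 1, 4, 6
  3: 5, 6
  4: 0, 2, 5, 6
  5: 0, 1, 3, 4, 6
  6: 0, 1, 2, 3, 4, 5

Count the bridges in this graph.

The edges on the cycle 6-0-2-1-6 are not bridges since each lies on that cycle.
Every edge lies on some cycle, so there are no bridges.

0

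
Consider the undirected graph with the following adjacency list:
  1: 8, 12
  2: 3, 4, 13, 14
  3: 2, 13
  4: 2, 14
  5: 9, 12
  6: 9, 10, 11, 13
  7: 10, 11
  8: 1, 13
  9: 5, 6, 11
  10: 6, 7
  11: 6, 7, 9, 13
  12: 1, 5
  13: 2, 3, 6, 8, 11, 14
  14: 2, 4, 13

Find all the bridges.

The edges on the cycle 13-8-1-12-5-9-11-13 are not bridges since each lies on that cycle.
Every edge lies on some cycle, so there are no bridges.

none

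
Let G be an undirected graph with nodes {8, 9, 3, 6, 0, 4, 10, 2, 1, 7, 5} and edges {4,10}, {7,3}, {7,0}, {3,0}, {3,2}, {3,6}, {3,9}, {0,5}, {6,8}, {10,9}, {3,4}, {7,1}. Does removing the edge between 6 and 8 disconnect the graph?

Removing 6-8 leaves no path between 6 and 8: the component count goes from 1 to 2. So it is a bridge.

Yes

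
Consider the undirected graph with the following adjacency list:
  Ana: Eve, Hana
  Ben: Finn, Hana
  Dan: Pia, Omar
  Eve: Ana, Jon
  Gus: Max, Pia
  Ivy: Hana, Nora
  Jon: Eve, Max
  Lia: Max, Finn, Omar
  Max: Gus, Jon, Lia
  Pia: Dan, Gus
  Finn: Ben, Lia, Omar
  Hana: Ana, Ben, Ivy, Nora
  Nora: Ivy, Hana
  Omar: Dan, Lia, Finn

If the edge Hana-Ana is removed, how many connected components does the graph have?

Hana and Ana are still connected via Hana-Ben-Finn-Lia-Max-Jon-Eve-Ana, so the component count stays at 1.

1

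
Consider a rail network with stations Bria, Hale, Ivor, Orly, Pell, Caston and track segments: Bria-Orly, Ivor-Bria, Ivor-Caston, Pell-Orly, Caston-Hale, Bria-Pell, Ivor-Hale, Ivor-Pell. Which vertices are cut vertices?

Ivor

Removing Ivor increases the component count from 1 to 2, so Ivor is a cut vertex.
By contrast removing Caston leaves 1 component; it is not a cut vertex. No other vertex is a cut vertex either.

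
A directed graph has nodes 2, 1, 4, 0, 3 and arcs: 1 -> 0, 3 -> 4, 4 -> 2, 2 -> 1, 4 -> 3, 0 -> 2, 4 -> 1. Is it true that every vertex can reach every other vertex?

No

There is no directed path from 1 to 4, so the graph is not strongly connected.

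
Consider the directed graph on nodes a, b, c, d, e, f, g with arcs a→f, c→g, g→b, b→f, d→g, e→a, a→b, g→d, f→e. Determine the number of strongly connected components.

3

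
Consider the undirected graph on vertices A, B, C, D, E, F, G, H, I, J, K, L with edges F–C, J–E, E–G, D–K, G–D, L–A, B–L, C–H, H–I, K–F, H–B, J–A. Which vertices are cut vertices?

H

Removing H increases the component count from 1 to 2, so H is a cut vertex.
By contrast removing K leaves 1 component; it is not a cut vertex. No other vertex is a cut vertex either.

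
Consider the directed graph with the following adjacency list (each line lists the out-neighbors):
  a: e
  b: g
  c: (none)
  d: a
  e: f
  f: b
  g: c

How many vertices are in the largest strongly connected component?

{d} is an SCC by itself.
{c} is an SCC by itself.
{a} is an SCC by itself.
{b} is an SCC by itself.
{g} is an SCC by itself.
(and 2 more singleton SCCs)
The largest has 1 vertex.

1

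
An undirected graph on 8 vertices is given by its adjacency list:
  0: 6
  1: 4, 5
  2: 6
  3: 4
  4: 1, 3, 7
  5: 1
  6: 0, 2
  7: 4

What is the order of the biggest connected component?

5

Starting from 0 we can reach 0, 2, 6. That is one component of size 3.
Starting from 1 we can reach 1, 3, 4, 5, 7. That is one component of size 5.
The largest has 5 vertices.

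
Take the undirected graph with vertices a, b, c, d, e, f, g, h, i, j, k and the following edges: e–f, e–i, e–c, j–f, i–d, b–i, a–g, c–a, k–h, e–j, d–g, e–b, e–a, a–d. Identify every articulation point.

e

Removing e increases the component count from 2 to 3, so e is a cut vertex.
By contrast removing i leaves 2 components; it is not a cut vertex. No other vertex is a cut vertex either.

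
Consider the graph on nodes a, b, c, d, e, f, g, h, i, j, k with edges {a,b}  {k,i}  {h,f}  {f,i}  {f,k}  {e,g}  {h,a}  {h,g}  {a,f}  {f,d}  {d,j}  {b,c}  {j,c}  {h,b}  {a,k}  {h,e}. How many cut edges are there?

0

The edges on the cycle h-e-g-h are not bridges since each lies on that cycle.
Every edge lies on some cycle, so there are no bridges.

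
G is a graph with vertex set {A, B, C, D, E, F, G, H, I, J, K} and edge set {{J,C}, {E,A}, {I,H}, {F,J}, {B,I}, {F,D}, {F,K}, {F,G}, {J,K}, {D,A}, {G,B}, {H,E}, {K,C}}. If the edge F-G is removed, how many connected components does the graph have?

1

F and G are still connected via F-D-A-E-H-I-B-G, so the component count stays at 1.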